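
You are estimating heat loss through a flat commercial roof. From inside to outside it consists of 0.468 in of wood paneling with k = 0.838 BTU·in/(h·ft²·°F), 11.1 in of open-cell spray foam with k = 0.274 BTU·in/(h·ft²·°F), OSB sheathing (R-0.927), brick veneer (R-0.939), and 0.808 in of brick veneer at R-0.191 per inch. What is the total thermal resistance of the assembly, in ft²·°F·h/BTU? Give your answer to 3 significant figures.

43.1 ft²·°F·h/BTU

0.468/0.838 = 0.5585
11.1/0.274 = 40.51
0.808 × 0.191 = 0.1543
R_total = 0.5585 + 40.51 + 0.927 + 0.939 + 0.1543 = 43.09 ft²·°F·h/BTU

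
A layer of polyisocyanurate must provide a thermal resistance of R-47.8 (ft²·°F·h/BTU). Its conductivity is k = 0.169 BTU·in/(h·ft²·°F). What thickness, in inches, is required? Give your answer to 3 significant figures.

8.08 in

L = R × k = 47.8 × 0.169 = 8.078 in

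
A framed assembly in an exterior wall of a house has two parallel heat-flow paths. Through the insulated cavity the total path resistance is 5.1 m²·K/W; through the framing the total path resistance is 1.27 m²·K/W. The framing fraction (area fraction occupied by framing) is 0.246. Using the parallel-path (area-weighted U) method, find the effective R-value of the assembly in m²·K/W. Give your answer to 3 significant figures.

2.93 m²·K/W

U_eff = 0.754/5.1 + 0.246/1.27 = 0.1478 + 0.1937 = 0.3415
R_eff = 1/U_eff = 2.928 m²·K/W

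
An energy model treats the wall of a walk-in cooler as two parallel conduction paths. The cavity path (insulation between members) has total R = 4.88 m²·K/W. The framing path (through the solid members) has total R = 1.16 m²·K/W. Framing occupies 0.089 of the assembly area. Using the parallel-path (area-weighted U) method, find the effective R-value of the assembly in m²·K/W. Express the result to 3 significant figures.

3.80 m²·K/W

U_eff = 0.911/4.88 + 0.089/1.16 = 0.1867 + 0.07672 = 0.2634
R_eff = 1/U_eff = 3.796 m²·K/W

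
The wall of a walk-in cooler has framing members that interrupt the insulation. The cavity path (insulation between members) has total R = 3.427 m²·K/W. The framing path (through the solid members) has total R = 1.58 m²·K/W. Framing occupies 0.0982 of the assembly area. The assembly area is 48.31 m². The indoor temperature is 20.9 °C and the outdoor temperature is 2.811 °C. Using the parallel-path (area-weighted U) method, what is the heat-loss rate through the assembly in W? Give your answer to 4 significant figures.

U_eff = 0.9018/3.427 + 0.0982/1.58 = 0.26315 + 0.062152 = 0.3253
R_eff = 1/U_eff = 3.0741 m²·K/W
Q = 48.31 × (20.9 − 2.811) / 3.0741 = 284.27 W

284.3 W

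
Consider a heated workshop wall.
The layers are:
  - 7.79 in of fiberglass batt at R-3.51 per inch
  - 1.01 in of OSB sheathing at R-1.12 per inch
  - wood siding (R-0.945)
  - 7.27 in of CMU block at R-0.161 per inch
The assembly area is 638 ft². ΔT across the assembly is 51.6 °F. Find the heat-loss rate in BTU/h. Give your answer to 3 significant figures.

7.79 × 3.51 = 27.34
1.01 × 1.12 = 1.131
7.27 × 0.161 = 1.17
R_total = 27.34 + 1.131 + 0.945 + 1.17 = 30.59 ft²·°F·h/BTU
Q = A·ΔT/R = 638 × 51.6 / 30.59 = 1076 BTU/h

1080 BTU/h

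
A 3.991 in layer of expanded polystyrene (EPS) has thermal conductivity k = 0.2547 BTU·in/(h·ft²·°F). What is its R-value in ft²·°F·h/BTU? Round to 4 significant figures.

R = L/k = 3.991/0.2547 = 15.669 ft²·°F·h/BTU

15.67 ft²·°F·h/BTU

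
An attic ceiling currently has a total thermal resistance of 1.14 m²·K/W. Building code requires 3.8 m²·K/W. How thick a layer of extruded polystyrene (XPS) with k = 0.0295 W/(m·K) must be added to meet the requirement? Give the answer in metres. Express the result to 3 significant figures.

0.0785 m

ΔR = 3.8 − 1.14 = 2.66 m²·K/W
L = ΔR × k = 2.66 × 0.0295 = 0.07847 m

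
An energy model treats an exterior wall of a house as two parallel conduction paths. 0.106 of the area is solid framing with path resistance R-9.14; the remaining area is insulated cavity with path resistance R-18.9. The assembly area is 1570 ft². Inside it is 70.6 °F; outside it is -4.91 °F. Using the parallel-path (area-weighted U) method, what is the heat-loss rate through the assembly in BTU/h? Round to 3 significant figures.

6980 BTU/h

U_eff = 0.894/18.9 + 0.106/9.14 = 0.0473 + 0.0116 = 0.0589
R_eff = 1/U_eff = 16.98 ft²·°F·h/BTU
Q = 1570 × (70.6 − (-4.91)) / 16.98 = 6983 BTU/h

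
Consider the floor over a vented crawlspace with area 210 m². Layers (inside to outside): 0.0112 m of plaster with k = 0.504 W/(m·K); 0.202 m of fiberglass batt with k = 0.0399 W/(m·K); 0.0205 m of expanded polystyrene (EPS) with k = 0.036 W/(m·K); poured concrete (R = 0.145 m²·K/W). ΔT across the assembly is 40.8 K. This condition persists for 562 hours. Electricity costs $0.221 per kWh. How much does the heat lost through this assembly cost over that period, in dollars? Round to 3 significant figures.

0.0112/0.504 = 0.02222
0.202/0.0399 = 5.063
0.0205/0.036 = 0.5694
R_total = 0.02222 + 5.063 + 0.5694 + 0.145 = 5.799 m²·K/W
Q = 210 × 40.8 / 5.799 = 1477 W
E = 1477 W × 562 h / 1000 = 830.3 kWh
Cost = 830.3 × 0.221 = $183.5

183 dollars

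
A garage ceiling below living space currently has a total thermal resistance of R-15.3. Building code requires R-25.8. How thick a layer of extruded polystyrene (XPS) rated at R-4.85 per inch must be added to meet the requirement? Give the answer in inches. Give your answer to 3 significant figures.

ΔR = 25.8 − 15.3 = 10.5 ft²·°F·h/BTU
L = ΔR / (R/in) = 10.5/4.85 = 2.165 in

2.16 in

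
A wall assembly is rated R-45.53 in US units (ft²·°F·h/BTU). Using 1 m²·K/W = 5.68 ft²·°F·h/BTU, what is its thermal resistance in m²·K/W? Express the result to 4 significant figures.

R_SI = 45.53/5.68 = 8.0158

8.016 m²·K/W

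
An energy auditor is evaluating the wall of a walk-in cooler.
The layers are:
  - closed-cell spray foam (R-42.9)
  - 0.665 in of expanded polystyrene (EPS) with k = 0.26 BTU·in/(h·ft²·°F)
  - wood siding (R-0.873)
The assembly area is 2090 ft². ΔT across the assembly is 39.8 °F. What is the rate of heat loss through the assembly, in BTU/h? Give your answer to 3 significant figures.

1800 BTU/h

0.665/0.26 = 2.558
R_total = 42.9 + 2.558 + 0.873 = 46.33 ft²·°F·h/BTU
Q = A·ΔT/R = 2090 × 39.8 / 46.33 = 1795 BTU/h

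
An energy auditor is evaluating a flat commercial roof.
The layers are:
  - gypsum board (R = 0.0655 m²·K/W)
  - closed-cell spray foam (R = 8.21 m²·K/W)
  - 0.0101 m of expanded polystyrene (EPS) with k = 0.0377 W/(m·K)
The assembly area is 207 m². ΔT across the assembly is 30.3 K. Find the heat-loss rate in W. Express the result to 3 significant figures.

0.0101/0.0377 = 0.2679
R_total = 0.0655 + 8.21 + 0.2679 = 8.543 m²·K/W
Q = A·ΔT/R = 207 × 30.3 / 8.543 = 734.1 W

734 W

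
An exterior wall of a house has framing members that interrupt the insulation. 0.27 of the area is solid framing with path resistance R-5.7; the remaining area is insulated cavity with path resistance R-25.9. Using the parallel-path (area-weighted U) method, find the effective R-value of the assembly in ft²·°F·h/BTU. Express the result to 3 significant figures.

13.2 ft²·°F·h/BTU

U_eff = 0.73/25.9 + 0.27/5.7 = 0.02819 + 0.04737 = 0.07555
R_eff = 1/U_eff = 13.24 ft²·°F·h/BTU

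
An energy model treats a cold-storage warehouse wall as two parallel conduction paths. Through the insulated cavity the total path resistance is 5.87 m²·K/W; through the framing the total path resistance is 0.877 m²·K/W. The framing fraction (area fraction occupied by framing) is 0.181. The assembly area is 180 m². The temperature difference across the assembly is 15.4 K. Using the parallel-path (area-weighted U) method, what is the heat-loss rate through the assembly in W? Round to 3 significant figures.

U_eff = 0.819/5.87 + 0.181/0.877 = 0.1395 + 0.2064 = 0.3459
R_eff = 1/U_eff = 2.891 m²·K/W
Q = 180 × 15.4 / 2.891 = 958.9 W

959 W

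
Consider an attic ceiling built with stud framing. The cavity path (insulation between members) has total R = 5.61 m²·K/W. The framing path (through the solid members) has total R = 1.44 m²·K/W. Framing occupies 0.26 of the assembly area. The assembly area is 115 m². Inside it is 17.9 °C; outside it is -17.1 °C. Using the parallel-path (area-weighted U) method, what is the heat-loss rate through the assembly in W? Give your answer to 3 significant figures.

U_eff = 0.74/5.61 + 0.26/1.44 = 0.1319 + 0.1806 = 0.3125
R_eff = 1/U_eff = 3.2 m²·K/W
Q = 115 × (17.9 − (-17.1)) / 3.2 = 1258 W

1260 W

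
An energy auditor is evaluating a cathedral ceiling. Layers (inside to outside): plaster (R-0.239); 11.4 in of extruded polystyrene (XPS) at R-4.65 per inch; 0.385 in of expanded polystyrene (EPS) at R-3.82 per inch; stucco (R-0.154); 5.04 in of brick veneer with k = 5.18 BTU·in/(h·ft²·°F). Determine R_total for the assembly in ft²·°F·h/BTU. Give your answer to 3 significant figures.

55.8 ft²·°F·h/BTU

11.4 × 4.65 = 53.01
0.385 × 3.82 = 1.471
5.04/5.18 = 0.973
R_total = 0.239 + 53.01 + 1.471 + 0.154 + 0.973 = 55.85 ft²·°F·h/BTU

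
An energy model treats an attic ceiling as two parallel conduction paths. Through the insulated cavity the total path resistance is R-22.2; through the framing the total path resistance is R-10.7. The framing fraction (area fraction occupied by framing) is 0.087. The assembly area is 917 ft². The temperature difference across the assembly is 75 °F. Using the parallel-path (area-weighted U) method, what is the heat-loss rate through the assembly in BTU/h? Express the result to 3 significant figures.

U_eff = 0.913/22.2 + 0.087/10.7 = 0.04113 + 0.008131 = 0.04926
R_eff = 1/U_eff = 20.3 ft²·°F·h/BTU
Q = 917 × 75 / 20.3 = 3388 BTU/h

3390 BTU/h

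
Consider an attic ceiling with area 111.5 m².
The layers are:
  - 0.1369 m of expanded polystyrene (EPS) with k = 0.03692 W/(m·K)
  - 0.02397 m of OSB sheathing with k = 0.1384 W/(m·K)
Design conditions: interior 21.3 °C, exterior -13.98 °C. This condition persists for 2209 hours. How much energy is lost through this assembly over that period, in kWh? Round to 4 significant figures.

0.1369/0.03692 = 3.708
0.02397/0.1384 = 0.17319
R_total = 3.708 + 0.17319 = 3.8812 m²·K/W
Q = 111.5 × (21.3 − (-13.98)) / 3.8812 = 1013.5 W
E = 1013.5 W × 2209 h / 1000 = 2238.9 kWh

2239 kWh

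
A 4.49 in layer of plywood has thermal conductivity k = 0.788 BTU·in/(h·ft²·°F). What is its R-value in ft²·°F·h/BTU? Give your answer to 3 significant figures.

R = L/k = 4.49/0.788 = 5.698 ft²·°F·h/BTU

5.70 ft²·°F·h/BTU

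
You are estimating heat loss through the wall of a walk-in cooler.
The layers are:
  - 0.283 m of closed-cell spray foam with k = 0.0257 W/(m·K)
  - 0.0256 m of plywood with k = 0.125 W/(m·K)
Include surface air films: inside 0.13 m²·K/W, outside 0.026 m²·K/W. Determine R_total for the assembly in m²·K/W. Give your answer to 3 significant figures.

0.283/0.0257 = 11.01
0.0256/0.125 = 0.2048
R_total = 0.13 + 11.01 + 0.2048 + 0.026 = 11.37 m²·K/W

11.4 m²·K/W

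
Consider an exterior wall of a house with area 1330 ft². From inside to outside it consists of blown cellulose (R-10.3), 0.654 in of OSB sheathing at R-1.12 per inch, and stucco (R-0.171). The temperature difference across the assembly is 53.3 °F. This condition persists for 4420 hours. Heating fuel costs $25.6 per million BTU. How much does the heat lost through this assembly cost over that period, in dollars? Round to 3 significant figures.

716 dollars

0.654 × 1.12 = 0.7325
R_total = 10.3 + 0.7325 + 0.171 = 11.2 ft²·°F·h/BTU
Q = 1330 × 53.3 / 11.2 = 6327 BTU/h
E = 6327 × 4420 = 27970000 BTU
Cost = 27970000/10⁶ × 25.6 = $716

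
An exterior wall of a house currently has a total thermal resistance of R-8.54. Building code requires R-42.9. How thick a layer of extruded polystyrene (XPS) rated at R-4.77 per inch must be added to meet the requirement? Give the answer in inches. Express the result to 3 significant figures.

ΔR = 42.9 − 8.54 = 34.36 ft²·°F·h/BTU
L = ΔR / (R/in) = 34.36/4.77 = 7.203 in

7.20 in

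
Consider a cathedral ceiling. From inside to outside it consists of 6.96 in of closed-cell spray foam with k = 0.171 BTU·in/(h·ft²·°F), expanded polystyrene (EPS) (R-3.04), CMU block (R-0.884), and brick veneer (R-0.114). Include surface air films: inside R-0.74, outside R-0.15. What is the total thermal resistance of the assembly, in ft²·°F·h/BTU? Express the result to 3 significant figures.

45.6 ft²·°F·h/BTU

6.96/0.171 = 40.7
R_total = 0.74 + 40.7 + 3.04 + 0.884 + 0.114 + 0.15 = 45.63 ft²·°F·h/BTU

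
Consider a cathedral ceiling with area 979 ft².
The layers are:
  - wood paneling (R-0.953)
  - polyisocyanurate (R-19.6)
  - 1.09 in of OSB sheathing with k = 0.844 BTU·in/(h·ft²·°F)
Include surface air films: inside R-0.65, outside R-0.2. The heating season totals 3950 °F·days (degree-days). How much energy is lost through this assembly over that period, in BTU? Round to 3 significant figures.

4090000 BTU

1.09/0.844 = 1.291
R_total = 0.65 + 0.953 + 19.6 + 1.291 + 0.2 = 22.69 ft²·°F·h/BTU
E = A × HDD × 24 / R = 979 × 3950 × 24 / 22.69 = 4090000 BTU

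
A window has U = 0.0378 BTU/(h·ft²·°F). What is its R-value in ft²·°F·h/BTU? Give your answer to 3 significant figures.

R = 1/U = 1/0.0378 = 26.46

26.5 ft²·°F·h/BTU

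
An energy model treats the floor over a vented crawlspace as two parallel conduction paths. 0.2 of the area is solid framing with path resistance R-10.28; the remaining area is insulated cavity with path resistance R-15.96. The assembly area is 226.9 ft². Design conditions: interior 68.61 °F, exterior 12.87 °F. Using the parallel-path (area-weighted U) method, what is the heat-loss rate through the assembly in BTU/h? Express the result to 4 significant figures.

880.0 BTU/h

U_eff = 0.8/15.96 + 0.2/10.28 = 0.050125 + 0.019455 = 0.069581
R_eff = 1/U_eff = 14.372 ft²·°F·h/BTU
Q = 226.9 × (68.61 − 12.87) / 14.372 = 880.01 BTU/h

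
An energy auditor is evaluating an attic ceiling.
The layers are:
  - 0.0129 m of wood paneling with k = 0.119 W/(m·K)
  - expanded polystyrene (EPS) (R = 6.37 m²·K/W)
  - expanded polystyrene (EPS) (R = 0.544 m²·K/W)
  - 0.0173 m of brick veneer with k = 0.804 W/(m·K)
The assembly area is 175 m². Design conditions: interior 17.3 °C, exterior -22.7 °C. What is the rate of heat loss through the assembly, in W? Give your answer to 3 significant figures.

994 W

0.0129/0.119 = 0.1084
0.0173/0.804 = 0.02152
R_total = 0.1084 + 6.37 + 0.544 + 0.02152 = 7.044 m²·K/W
Q = A·ΔT/R = 175 × (17.3 − (-22.7)) / 7.044 = 993.8 W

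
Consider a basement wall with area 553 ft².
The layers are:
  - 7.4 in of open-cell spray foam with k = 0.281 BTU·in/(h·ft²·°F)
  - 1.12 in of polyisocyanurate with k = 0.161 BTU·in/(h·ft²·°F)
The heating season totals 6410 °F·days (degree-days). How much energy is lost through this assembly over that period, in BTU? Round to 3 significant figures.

7.4/0.281 = 26.33
1.12/0.161 = 6.957
R_total = 26.33 + 6.957 = 33.29 ft²·°F·h/BTU
E = A × HDD × 24 / R = 553 × 6410 × 24 / 33.29 = 2555000 BTU

2560000 BTU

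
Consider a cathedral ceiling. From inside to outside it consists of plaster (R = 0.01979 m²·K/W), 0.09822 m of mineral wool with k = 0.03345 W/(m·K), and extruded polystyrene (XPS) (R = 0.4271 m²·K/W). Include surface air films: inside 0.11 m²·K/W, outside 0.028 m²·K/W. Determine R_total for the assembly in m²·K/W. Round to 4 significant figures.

0.09822/0.03345 = 2.9363
R_total = 0.11 + 0.01979 + 2.9363 + 0.4271 + 0.028 = 3.5212 m²·K/W

3.521 m²·K/W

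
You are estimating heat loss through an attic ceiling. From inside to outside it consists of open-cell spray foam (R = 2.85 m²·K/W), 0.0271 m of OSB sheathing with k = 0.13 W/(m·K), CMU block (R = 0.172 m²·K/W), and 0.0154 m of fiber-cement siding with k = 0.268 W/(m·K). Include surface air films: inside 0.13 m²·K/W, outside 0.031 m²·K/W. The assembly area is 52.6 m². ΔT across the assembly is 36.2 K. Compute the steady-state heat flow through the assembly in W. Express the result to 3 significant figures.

0.0271/0.13 = 0.2085
0.0154/0.268 = 0.05746
R_total = 0.13 + 2.85 + 0.2085 + 0.172 + 0.05746 + 0.031 = 3.449 m²·K/W
Q = A·ΔT/R = 52.6 × 36.2 / 3.449 = 552.1 W

552 W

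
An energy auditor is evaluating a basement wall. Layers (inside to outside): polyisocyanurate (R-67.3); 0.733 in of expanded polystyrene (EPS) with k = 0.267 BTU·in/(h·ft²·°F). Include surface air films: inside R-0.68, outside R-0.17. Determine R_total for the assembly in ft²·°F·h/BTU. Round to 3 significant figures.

0.733/0.267 = 2.745
R_total = 0.68 + 67.3 + 2.745 + 0.17 = 70.9 ft²·°F·h/BTU

70.9 ft²·°F·h/BTU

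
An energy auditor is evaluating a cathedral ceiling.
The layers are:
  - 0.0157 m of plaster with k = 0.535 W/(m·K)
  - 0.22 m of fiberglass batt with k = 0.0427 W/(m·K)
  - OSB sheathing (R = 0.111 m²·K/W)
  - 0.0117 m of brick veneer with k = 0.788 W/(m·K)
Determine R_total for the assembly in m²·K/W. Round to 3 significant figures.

5.31 m²·K/W

0.0157/0.535 = 0.02935
0.22/0.0427 = 5.152
0.0117/0.788 = 0.01485
R_total = 0.02935 + 5.152 + 0.111 + 0.01485 = 5.307 m²·K/W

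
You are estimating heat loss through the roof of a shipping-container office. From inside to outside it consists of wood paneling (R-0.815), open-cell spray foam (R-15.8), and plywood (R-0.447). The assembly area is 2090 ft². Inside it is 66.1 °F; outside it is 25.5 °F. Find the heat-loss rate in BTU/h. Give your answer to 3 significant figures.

R_total = 0.815 + 15.8 + 0.447 = 17.06 ft²·°F·h/BTU
Q = A·ΔT/R = 2090 × (66.1 − 25.5) / 17.06 = 4973 BTU/h

4970 BTU/h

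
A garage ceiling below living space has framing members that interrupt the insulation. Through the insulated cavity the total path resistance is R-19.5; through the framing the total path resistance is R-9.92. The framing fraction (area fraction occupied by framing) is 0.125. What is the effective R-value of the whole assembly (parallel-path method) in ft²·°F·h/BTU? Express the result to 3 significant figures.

17.4 ft²·°F·h/BTU

U_eff = 0.875/19.5 + 0.125/9.92 = 0.04487 + 0.0126 = 0.05747
R_eff = 1/U_eff = 17.4 ft²·°F·h/BTU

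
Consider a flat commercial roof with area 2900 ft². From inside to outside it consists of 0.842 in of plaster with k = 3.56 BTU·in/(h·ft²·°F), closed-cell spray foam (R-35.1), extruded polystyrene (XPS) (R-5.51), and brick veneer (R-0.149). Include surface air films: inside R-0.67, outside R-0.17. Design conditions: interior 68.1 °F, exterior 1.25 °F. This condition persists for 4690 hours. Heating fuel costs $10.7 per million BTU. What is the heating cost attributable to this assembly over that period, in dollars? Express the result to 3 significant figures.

0.842/3.56 = 0.2365
R_total = 0.67 + 0.2365 + 35.1 + 5.51 + 0.149 + 0.17 = 41.84 ft²·°F·h/BTU
Q = 2900 × (68.1 − 1.25) / 41.84 = 4634 BTU/h
E = 4634 × 4690 = 21730000 BTU
Cost = 21730000/10⁶ × 10.7 = $232.5

233 dollars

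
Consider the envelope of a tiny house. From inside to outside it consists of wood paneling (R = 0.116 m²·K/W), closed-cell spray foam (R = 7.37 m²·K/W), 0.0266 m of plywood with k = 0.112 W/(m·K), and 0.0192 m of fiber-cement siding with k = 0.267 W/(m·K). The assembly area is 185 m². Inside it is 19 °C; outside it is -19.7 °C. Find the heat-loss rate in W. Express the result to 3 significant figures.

918 W

0.0266/0.112 = 0.2375
0.0192/0.267 = 0.07191
R_total = 0.116 + 7.37 + 0.2375 + 0.07191 = 7.795 m²·K/W
Q = A·ΔT/R = 185 × (19 − (-19.7)) / 7.795 = 918.4 W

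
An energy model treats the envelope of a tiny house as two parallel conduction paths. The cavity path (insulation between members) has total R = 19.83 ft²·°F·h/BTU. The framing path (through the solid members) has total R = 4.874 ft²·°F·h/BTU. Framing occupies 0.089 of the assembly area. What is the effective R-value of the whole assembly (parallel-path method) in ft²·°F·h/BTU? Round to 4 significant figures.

U_eff = 0.911/19.83 + 0.089/4.874 = 0.04594 + 0.01826 = 0.064201
R_eff = 1/U_eff = 15.576 ft²·°F·h/BTU

15.58 ft²·°F·h/BTU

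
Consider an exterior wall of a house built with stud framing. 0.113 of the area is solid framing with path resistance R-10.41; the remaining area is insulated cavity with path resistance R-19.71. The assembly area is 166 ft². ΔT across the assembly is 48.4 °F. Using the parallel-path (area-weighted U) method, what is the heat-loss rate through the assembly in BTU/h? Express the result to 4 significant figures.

U_eff = 0.887/19.71 + 0.113/10.41 = 0.045003 + 0.010855 = 0.055857
R_eff = 1/U_eff = 17.903 ft²·°F·h/BTU
Q = 166 × 48.4 / 17.903 = 448.78 BTU/h

448.8 BTU/h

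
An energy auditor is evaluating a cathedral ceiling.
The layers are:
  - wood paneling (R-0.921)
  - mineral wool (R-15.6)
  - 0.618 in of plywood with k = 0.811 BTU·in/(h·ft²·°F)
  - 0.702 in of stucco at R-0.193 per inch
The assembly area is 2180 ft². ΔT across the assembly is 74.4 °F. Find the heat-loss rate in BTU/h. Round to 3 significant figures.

0.618/0.811 = 0.762
0.702 × 0.193 = 0.1355
R_total = 0.921 + 15.6 + 0.762 + 0.1355 = 17.42 ft²·°F·h/BTU
Q = A·ΔT/R = 2180 × 74.4 / 17.42 = 9311 BTU/h

9310 BTU/h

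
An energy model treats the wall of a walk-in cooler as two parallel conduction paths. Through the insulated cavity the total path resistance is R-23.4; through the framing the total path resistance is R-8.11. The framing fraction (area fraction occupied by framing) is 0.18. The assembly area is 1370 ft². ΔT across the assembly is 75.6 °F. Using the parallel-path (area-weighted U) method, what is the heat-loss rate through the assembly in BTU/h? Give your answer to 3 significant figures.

U_eff = 0.82/23.4 + 0.18/8.11 = 0.03504 + 0.02219 = 0.05724
R_eff = 1/U_eff = 17.47 ft²·°F·h/BTU
Q = 1370 × 75.6 / 17.47 = 5928 BTU/h

5930 BTU/h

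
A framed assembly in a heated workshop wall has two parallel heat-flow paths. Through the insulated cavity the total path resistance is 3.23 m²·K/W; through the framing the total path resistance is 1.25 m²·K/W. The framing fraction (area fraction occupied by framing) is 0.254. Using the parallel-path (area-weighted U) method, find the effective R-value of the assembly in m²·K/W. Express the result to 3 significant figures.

U_eff = 0.746/3.23 + 0.254/1.25 = 0.231 + 0.2032 = 0.4342
R_eff = 1/U_eff = 2.303 m²·K/W

2.30 m²·K/W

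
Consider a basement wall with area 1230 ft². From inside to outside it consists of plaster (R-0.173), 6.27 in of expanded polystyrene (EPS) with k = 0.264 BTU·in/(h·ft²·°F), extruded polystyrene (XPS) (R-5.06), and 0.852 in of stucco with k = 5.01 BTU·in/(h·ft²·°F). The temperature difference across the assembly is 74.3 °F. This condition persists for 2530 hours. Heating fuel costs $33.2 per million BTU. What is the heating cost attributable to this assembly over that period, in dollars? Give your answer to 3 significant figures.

263 dollars

6.27/0.264 = 23.75
0.852/5.01 = 0.1701
R_total = 0.173 + 23.75 + 5.06 + 0.1701 = 29.15 ft²·°F·h/BTU
Q = 1230 × 74.3 / 29.15 = 3135 BTU/h
E = 3135 × 2530 = 7931000 BTU
Cost = 7931000/10⁶ × 33.2 = $263.3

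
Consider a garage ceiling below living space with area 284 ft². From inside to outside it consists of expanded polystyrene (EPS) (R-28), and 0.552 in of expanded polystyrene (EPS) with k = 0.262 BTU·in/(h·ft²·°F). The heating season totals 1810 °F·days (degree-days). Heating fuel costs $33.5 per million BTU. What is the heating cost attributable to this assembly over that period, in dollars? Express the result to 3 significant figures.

13.7 dollars

0.552/0.262 = 2.107
R_total = 28 + 2.107 = 30.11 ft²·°F·h/BTU
E = A × HDD × 24 / R = 284 × 1810 × 24 / 30.11 = 409800 BTU
Cost = 409800/10⁶ × 33.5 = $13.73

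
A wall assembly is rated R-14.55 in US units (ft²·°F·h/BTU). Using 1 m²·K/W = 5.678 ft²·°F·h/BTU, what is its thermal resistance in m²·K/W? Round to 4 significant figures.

2.563 m²·K/W

R_SI = 14.55/5.678 = 2.5625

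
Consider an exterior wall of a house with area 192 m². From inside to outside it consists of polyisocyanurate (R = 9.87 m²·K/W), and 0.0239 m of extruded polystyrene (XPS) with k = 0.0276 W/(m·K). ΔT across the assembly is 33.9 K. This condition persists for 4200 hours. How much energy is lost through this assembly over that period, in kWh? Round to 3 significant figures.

0.0239/0.0276 = 0.8659
R_total = 9.87 + 0.8659 = 10.74 m²·K/W
Q = 192 × 33.9 / 10.74 = 606.3 W
E = 606.3 W × 4200 h / 1000 = 2546 kWh

2550 kWh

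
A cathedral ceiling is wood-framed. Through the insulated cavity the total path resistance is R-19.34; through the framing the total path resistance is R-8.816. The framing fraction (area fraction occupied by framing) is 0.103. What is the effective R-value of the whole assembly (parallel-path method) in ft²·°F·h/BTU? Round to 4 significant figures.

U_eff = 0.897/19.34 + 0.103/8.816 = 0.046381 + 0.011683 = 0.058064
R_eff = 1/U_eff = 17.222 ft²·°F·h/BTU

17.22 ft²·°F·h/BTU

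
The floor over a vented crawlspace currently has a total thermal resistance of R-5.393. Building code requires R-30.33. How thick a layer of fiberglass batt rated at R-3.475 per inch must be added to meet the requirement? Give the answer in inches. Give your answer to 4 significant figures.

7.176 in

ΔR = 30.33 − 5.393 = 24.937 ft²·°F·h/BTU
L = ΔR / (R/in) = 24.937/3.475 = 7.1761 in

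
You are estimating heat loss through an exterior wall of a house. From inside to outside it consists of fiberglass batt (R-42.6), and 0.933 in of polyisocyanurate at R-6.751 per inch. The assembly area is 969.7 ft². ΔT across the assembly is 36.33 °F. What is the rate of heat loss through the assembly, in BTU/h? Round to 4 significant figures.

720.5 BTU/h

0.933 × 6.751 = 6.2987
R_total = 42.6 + 6.2987 = 48.899 ft²·°F·h/BTU
Q = A·ΔT/R = 969.7 × 36.33 / 48.899 = 720.45 BTU/h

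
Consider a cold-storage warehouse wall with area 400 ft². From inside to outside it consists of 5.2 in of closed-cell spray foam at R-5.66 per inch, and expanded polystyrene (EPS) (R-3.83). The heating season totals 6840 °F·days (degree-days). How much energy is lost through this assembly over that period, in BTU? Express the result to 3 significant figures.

1970000 BTU

5.2 × 5.66 = 29.43
R_total = 29.43 + 3.83 = 33.26 ft²·°F·h/BTU
E = A × HDD × 24 / R = 400 × 6840 × 24 / 33.26 = 1974000 BTU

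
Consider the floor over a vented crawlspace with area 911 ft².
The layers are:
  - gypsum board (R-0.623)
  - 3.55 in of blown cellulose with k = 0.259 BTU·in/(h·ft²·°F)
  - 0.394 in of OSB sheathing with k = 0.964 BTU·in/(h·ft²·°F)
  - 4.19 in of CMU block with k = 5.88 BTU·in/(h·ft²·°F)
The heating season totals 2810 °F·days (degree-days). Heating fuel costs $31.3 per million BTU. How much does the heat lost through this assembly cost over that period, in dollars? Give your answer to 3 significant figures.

124 dollars

3.55/0.259 = 13.71
0.394/0.964 = 0.4087
4.19/5.88 = 0.7126
R_total = 0.623 + 13.71 + 0.4087 + 0.7126 = 15.45 ft²·°F·h/BTU
E = A × HDD × 24 / R = 911 × 2810 × 24 / 15.45 = 3976000 BTU
Cost = 3976000/10⁶ × 31.3 = $124.5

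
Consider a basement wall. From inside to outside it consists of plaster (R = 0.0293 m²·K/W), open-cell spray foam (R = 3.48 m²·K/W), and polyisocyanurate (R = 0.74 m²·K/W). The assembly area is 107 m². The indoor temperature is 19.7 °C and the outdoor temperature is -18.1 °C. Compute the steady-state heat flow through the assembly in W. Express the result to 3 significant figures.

R_total = 0.0293 + 3.48 + 0.74 = 4.249 m²·K/W
Q = A·ΔT/R = 107 × (19.7 − (-18.1)) / 4.249 = 951.8 W

952 W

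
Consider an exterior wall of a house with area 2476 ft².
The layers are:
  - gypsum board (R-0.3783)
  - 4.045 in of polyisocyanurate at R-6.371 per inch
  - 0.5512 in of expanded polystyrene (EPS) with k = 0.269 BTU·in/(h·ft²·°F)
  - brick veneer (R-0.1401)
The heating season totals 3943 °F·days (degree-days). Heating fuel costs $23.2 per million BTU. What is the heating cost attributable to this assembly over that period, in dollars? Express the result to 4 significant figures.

191.8 dollars

4.045 × 6.371 = 25.771
0.5512/0.269 = 2.0491
R_total = 0.3783 + 25.771 + 2.0491 + 0.1401 = 28.338 ft²·°F·h/BTU
E = A × HDD × 24 / R = 2476 × 3943 × 24 / 28.338 = 8268300 BTU
Cost = 8268300/10⁶ × 23.2 = $191.82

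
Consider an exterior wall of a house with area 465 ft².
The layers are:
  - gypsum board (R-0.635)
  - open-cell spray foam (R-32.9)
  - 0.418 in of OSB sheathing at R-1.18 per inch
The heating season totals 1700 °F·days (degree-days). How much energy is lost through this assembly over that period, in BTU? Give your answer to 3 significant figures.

558000 BTU

0.418 × 1.18 = 0.4932
R_total = 0.635 + 32.9 + 0.4932 = 34.03 ft²·°F·h/BTU
E = A × HDD × 24 / R = 465 × 1700 × 24 / 34.03 = 557500 BTU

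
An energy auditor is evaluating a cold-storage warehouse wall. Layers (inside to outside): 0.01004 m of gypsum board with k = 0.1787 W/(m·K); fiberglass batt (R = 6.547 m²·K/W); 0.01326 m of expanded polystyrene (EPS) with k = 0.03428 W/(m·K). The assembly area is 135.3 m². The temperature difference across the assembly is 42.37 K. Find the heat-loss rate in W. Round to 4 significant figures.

820.1 W

0.01004/0.1787 = 0.056184
0.01326/0.03428 = 0.38681
R_total = 0.056184 + 6.547 + 0.38681 = 6.99 m²·K/W
Q = A·ΔT/R = 135.3 × 42.37 / 6.99 = 820.12 W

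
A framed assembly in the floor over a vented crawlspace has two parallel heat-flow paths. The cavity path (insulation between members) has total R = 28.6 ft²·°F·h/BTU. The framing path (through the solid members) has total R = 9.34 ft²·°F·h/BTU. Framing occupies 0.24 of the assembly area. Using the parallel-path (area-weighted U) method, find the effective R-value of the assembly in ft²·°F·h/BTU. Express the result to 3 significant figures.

U_eff = 0.76/28.6 + 0.24/9.34 = 0.02657 + 0.0257 = 0.05227
R_eff = 1/U_eff = 19.13 ft²·°F·h/BTU

19.1 ft²·°F·h/BTU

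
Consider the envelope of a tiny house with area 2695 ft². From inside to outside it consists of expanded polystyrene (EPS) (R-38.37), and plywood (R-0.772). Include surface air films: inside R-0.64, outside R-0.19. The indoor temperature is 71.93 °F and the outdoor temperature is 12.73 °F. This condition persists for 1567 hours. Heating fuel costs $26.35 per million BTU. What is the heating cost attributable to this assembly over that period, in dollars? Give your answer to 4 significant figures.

164.8 dollars

R_total = 0.64 + 38.37 + 0.772 + 0.19 = 39.972 ft²·°F·h/BTU
Q = 2695 × (71.93 − 12.73) / 39.972 = 3991.4 BTU/h
E = 3991.4 × 1567 = 6254500 BTU
Cost = 6254500/10⁶ × 26.35 = $164.81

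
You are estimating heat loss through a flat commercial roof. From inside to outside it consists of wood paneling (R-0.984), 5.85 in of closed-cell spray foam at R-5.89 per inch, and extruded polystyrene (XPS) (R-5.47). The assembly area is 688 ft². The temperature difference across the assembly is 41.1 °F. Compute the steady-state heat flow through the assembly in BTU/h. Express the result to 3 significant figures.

691 BTU/h

5.85 × 5.89 = 34.46
R_total = 0.984 + 34.46 + 5.47 = 40.91 ft²·°F·h/BTU
Q = A·ΔT/R = 688 × 41.1 / 40.91 = 691.2 BTU/h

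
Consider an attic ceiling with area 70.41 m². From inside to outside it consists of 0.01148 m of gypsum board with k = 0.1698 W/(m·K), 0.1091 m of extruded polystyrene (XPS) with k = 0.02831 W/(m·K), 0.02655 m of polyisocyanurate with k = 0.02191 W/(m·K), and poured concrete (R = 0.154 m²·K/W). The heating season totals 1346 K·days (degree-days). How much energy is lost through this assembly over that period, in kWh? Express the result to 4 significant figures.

430.2 kWh

0.01148/0.1698 = 0.067609
0.1091/0.02831 = 3.8538
0.02655/0.02191 = 1.2118
R_total = 0.067609 + 3.8538 + 1.2118 + 0.154 = 5.2871 m²·K/W
E = A × HDD × 24 / R / 1000 = 70.41 × 1346 × 24 / 5.2871 / 1000 = 430.2 kWh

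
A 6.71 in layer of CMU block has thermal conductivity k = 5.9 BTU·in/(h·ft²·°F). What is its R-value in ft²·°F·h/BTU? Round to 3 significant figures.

R = L/k = 6.71/5.9 = 1.137 ft²·°F·h/BTU

1.14 ft²·°F·h/BTU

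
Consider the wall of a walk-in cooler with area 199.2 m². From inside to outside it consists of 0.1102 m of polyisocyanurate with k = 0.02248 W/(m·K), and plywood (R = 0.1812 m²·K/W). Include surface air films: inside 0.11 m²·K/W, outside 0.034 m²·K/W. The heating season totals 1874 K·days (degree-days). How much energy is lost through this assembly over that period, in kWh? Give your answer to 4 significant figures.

0.1102/0.02248 = 4.9021
R_total = 0.11 + 4.9021 + 0.1812 + 0.034 = 5.2273 m²·K/W
E = A × HDD × 24 / R / 1000 = 199.2 × 1874 × 24 / 5.2273 / 1000 = 1713.9 kWh

1714 kWh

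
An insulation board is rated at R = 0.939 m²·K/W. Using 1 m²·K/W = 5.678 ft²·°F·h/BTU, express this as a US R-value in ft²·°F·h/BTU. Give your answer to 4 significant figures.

R_US = 0.939 × 5.678 = 5.3316

5.332 ft²·°F·h/BTU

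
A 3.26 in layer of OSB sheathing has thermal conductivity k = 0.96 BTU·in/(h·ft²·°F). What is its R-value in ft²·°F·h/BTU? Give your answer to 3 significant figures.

3.40 ft²·°F·h/BTU

R = L/k = 3.26/0.96 = 3.396 ft²·°F·h/BTU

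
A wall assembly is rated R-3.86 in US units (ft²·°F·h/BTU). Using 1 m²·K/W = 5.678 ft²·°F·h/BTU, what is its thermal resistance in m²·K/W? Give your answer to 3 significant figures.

R_SI = 3.86/5.678 = 0.6798

0.680 m²·K/W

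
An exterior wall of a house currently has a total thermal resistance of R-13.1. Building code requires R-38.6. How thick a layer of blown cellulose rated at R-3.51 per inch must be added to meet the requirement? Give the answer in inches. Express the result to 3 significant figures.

7.26 in

ΔR = 38.6 − 13.1 = 25.5 ft²·°F·h/BTU
L = ΔR / (R/in) = 25.5/3.51 = 7.265 in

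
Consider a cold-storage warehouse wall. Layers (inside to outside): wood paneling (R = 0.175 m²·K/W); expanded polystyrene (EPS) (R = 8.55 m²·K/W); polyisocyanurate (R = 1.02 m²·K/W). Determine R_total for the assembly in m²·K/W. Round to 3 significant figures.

9.75 m²·K/W

R_total = 0.175 + 8.55 + 1.02 = 9.745 m²·K/W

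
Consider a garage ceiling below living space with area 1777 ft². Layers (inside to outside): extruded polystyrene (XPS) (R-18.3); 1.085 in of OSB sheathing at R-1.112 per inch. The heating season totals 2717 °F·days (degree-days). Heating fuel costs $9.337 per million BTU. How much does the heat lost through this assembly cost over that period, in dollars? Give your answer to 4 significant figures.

1.085 × 1.112 = 1.2065
R_total = 18.3 + 1.2065 = 19.507 ft²·°F·h/BTU
E = A × HDD × 24 / R = 1777 × 2717 × 24 / 19.507 = 5940300 BTU
Cost = 5940300/10⁶ × 9.337 = $55.465

55.46 dollars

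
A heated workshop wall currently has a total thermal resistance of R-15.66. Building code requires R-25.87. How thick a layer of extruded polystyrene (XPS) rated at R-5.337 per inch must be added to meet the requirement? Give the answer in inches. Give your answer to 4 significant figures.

ΔR = 25.87 − 15.66 = 10.21 ft²·°F·h/BTU
L = ΔR / (R/in) = 10.21/5.337 = 1.9131 in

1.913 in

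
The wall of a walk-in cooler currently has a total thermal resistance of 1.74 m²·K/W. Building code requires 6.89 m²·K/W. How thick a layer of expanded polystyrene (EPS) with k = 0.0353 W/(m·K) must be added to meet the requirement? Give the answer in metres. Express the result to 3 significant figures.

0.182 m

ΔR = 6.89 − 1.74 = 5.15 m²·K/W
L = ΔR × k = 5.15 × 0.0353 = 0.1818 m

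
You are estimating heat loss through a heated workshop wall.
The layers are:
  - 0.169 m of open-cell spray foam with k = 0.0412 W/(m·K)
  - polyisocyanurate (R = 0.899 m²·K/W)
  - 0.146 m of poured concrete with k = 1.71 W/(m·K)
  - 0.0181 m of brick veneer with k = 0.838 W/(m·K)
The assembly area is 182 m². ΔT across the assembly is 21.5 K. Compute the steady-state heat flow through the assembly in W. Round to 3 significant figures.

766 W

0.169/0.0412 = 4.102
0.146/1.71 = 0.08538
0.0181/0.838 = 0.0216
R_total = 4.102 + 0.899 + 0.08538 + 0.0216 = 5.108 m²·K/W
Q = A·ΔT/R = 182 × 21.5 / 5.108 = 766.1 W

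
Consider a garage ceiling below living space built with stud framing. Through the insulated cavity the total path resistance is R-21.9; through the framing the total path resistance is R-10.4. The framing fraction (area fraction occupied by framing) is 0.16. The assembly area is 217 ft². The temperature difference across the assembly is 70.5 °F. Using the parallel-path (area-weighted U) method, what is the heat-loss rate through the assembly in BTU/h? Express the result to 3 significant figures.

822 BTU/h

U_eff = 0.84/21.9 + 0.16/10.4 = 0.03836 + 0.01538 = 0.05374
R_eff = 1/U_eff = 18.61 ft²·°F·h/BTU
Q = 217 × 70.5 / 18.61 = 822.2 BTU/h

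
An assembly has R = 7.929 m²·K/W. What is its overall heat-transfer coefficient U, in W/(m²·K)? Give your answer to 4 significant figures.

U = 1/R = 1/7.929 = 0.12612

0.1261 W/(m²·K)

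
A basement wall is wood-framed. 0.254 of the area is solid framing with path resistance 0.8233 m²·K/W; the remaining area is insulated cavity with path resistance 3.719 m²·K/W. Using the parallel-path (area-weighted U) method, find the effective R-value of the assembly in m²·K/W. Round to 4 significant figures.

U_eff = 0.746/3.719 + 0.254/0.8233 = 0.20059 + 0.30851 = 0.50911
R_eff = 1/U_eff = 1.9642 m²·K/W

1.964 m²·K/W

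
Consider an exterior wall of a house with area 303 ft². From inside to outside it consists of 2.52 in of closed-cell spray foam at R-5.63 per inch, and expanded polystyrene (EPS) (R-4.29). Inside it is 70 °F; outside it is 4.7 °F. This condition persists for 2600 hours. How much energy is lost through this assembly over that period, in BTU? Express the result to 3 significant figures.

2780000 BTU

2.52 × 5.63 = 14.19
R_total = 14.19 + 4.29 = 18.48 ft²·°F·h/BTU
Q = 303 × (70 − 4.7) / 18.48 = 1071 BTU/h
E = 1071 × 2600 = 2784000 BTU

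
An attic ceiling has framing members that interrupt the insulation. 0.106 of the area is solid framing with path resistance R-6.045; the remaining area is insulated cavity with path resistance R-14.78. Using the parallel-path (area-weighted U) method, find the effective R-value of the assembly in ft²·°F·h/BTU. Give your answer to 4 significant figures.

U_eff = 0.894/14.78 + 0.106/6.045 = 0.060487 + 0.017535 = 0.078022
R_eff = 1/U_eff = 12.817 ft²·°F·h/BTU

12.82 ft²·°F·h/BTU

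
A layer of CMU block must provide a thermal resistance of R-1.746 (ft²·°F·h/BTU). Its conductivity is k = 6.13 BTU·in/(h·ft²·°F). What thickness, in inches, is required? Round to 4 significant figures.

L = R × k = 1.746 × 6.13 = 10.703 in

10.70 in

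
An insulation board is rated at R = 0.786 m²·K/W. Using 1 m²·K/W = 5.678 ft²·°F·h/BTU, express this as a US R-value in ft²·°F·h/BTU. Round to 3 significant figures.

4.46 ft²·°F·h/BTU

R_US = 0.786 × 5.678 = 4.463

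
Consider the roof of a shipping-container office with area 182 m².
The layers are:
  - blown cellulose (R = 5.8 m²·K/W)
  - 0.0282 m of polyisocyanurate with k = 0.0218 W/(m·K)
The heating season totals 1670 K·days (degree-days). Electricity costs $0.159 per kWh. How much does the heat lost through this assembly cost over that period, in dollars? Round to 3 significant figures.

164 dollars

0.0282/0.0218 = 1.294
R_total = 5.8 + 1.294 = 7.094 m²·K/W
E = A × HDD × 24 / R / 1000 = 182 × 1670 × 24 / 7.094 / 1000 = 1028 kWh
Cost = 1028 × 0.159 = $163.5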